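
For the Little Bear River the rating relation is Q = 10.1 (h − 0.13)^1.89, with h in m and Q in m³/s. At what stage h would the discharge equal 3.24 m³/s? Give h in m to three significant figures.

h − h₀ = (Q/C)^(1/b) = (3.24/10.1)^(1/1.89) = 0.5480 m
h = 0.13 + 0.5480 = 0.6780 m

0.678 m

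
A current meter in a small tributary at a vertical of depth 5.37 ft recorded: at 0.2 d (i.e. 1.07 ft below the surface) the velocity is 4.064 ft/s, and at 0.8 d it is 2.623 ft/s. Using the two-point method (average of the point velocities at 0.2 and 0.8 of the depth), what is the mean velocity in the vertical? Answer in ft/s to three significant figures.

3.34 ft/s

v̄ = (4.064 + 2.623) / 2 = 3.344 ft/s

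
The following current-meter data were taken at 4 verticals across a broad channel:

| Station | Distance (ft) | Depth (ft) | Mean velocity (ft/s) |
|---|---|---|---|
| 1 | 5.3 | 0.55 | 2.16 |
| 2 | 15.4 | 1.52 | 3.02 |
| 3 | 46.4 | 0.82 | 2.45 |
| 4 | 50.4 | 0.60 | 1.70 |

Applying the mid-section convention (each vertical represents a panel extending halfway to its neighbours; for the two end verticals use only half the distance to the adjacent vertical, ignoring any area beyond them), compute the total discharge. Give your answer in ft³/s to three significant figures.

w_1 = (15.4 − 5.3)/2 = 5.05 ft; q_1 = 2.16 × 0.55 × 5.05 = 5.999 ft³/s
w_2 = (46.4 − 5.3)/2 = 20.55 ft; q_2 = 3.02 × 1.52 × 20.55 = 94.33 ft³/s
w_3 = (50.4 − 15.4)/2 = 17.5 ft; q_3 = 2.45 × 0.82 × 17.5 = 35.16 ft³/s
w_4 = (50.4 − 46.4)/2 = 2 ft; q_4 = 1.70 × 0.60 × 2 = 2.040 ft³/s
Q = Σ qᵢ = 137.5 ft³/s

138 ft³/s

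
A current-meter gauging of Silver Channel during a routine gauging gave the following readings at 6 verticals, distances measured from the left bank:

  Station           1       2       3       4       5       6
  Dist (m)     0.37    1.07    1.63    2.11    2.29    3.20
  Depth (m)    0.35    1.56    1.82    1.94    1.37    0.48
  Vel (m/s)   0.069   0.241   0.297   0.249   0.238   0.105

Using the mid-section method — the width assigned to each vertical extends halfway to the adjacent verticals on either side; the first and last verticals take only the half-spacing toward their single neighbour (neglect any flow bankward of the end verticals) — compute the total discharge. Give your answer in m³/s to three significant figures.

w_1 = (1.07 − 0.37)/2 = 0.35 m; q_1 = 0.069 × 0.35 × 0.35 = 0.008453 m³/s
w_2 = (1.63 − 0.37)/2 = 0.63 m; q_2 = 0.241 × 1.56 × 0.63 = 0.2369 m³/s
w_3 = (2.11 − 1.07)/2 = 0.52 m; q_3 = 0.297 × 1.82 × 0.52 = 0.2811 m³/s
w_4 = (2.29 − 1.63)/2 = 0.33 m; q_4 = 0.249 × 1.94 × 0.33 = 0.1594 m³/s
w_5 = (3.20 − 2.11)/2 = 0.545 m; q_5 = 0.238 × 1.37 × 0.545 = 0.1777 m³/s
w_6 = (3.20 − 2.29)/2 = 0.455 m; q_6 = 0.105 × 0.48 × 0.455 = 0.02293 m³/s
Q = Σ qᵢ = 0.8864 m³/s

0.886 m³/s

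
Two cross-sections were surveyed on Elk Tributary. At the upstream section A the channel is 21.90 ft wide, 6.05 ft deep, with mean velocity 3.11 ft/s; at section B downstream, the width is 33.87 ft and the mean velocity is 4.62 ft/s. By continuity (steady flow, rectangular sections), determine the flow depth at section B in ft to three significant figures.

Q = A₁V₁ = (21.90×6.05) × 3.11 = 412.1 ft³/s
d₂ = Q/(b₂ V₂) = 412.1/(33.87×4.62) = 2.633 ft

2.63 ft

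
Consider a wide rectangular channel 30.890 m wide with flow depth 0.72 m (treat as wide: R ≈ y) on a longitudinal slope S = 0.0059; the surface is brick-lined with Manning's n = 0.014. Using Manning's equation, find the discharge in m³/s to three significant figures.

98.0 m³/s

A = b·y = 30.890 × 0.72 = 22.24 m²
Wide channel: R ≈ y = 0.72 m
Q = (1/n)·A·R^(2/3)·S^(1/2) = (1/0.014) × 22.24 × 0.7200^(2/3) × 0.0059^(1/2) = 98.02 m³/s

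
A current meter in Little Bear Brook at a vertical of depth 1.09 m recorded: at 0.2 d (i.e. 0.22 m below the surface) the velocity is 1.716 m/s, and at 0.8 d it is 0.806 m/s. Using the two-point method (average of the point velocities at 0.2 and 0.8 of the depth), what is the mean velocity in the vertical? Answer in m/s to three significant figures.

v̄ = (1.716 + 0.806) / 2 = 1.261 m/s

1.26 m/s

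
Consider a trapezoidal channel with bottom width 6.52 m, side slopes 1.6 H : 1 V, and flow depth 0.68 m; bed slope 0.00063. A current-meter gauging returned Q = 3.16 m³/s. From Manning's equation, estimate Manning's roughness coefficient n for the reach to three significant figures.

A = (b + z·y)·y = (6.52 + 1.6×0.68)×0.68 = 5.173 m²
P = b + 2y√(1+z²) = 6.52 + 2×0.68×√(1+1.6²) = 9.086 m
R = A/P = 5.173/9.086 = 0.5694 m
n = (1/Q)·A·R^(2/3)·S^(1/2) = (1/3.16) × 5.173 × 0.6870 × 0.02510 = 0.02823

0.0282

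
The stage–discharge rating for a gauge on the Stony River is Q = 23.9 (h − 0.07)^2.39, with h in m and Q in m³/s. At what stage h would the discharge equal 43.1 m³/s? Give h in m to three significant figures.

1.35 m

h − h₀ = (Q/C)^(1/b) = (43.1/23.9)^(1/2.39) = 1.280 m
h = 0.07 + 1.280 = 1.350 m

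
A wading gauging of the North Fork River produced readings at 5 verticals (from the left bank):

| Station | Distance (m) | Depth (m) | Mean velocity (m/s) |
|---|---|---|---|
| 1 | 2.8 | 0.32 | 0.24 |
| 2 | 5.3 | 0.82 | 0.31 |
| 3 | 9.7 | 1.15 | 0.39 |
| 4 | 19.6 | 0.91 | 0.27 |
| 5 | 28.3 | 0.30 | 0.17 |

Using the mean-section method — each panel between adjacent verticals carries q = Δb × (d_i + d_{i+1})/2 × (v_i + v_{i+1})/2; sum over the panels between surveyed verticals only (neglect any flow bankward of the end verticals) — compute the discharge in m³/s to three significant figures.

Panel 1-2: Δb = 2.5 m, d̄ = (0.32+0.82)/2 = 0.57, v̄ = (0.24+0.31)/2 = 0.275 → q = 2.5×0.57×0.275 = 0.3919 m³/s
Panel 2-3: Δb = 4.4 m, d̄ = (0.82+1.15)/2 = 0.985, v̄ = (0.31+0.39)/2 = 0.35 → q = 4.4×0.985×0.35 = 1.517 m³/s
Panel 3-4: Δb = 9.9 m, d̄ = (1.15+0.91)/2 = 1.03, v̄ = (0.39+0.27)/2 = 0.33 → q = 9.9×1.03×0.33 = 3.365 m³/s
Panel 4-5: Δb = 8.7 m, d̄ = (0.91+0.30)/2 = 0.605, v̄ = (0.27+0.17)/2 = 0.22 → q = 8.7×0.605×0.22 = 1.158 m³/s
Q = Σ q = 6.432 m³/s

6.43 m³/s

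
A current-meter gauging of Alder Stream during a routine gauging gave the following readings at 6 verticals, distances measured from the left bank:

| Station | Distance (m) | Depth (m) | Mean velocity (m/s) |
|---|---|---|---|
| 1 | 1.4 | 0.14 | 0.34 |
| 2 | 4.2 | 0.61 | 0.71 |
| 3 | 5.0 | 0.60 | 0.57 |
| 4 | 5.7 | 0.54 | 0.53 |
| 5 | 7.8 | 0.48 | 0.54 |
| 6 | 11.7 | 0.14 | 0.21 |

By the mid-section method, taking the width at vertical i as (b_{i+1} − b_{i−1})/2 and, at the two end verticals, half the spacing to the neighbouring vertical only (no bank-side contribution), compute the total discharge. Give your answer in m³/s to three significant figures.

w_1 = (4.2 − 1.4)/2 = 1.4 m; q_1 = 0.34 × 0.14 × 1.4 = 0.06664 m³/s
w_2 = (5.0 − 1.4)/2 = 1.8 m; q_2 = 0.71 × 0.61 × 1.8 = 0.7796 m³/s
w_3 = (5.7 − 4.2)/2 = 0.75 m; q_3 = 0.57 × 0.60 × 0.75 = 0.2565 m³/s
w_4 = (7.8 − 5.0)/2 = 1.4 m; q_4 = 0.53 × 0.54 × 1.4 = 0.4007 m³/s
w_5 = (11.7 − 5.7)/2 = 3 m; q_5 = 0.54 × 0.48 × 3 = 0.7776 m³/s
w_6 = (11.7 − 7.8)/2 = 1.95 m; q_6 = 0.21 × 0.14 × 1.95 = 0.05733 m³/s
Q = Σ qᵢ = 2.338 m³/s

2.34 m³/s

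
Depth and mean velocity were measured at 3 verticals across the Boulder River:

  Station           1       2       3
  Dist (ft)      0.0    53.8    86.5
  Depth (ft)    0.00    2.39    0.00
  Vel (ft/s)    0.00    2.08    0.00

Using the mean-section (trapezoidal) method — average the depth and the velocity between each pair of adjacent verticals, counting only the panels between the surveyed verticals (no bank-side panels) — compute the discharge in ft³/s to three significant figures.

Panel 1-2: Δb = 53.8 ft, d̄ = (0.00+2.39)/2 = 1.195, v̄ = (0.00+2.08)/2 = 1.04 → q = 53.8×1.195×1.04 = 66.86 ft³/s
Panel 2-3: Δb = 32.7 ft, d̄ = (2.39+0.00)/2 = 1.195, v̄ = (2.08+0.00)/2 = 1.04 → q = 32.7×1.195×1.04 = 40.64 ft³/s
Q = Σ q = 107.5 ft³/s

108 ft³/s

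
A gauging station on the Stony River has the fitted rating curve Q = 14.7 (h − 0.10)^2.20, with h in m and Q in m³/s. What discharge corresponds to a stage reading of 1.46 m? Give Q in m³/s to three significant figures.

Q = 14.7 × (1.46 − 0.10)^2.20 = 14.7 × 1.36^2.20 = 28.91 m³/s

28.9 m³/s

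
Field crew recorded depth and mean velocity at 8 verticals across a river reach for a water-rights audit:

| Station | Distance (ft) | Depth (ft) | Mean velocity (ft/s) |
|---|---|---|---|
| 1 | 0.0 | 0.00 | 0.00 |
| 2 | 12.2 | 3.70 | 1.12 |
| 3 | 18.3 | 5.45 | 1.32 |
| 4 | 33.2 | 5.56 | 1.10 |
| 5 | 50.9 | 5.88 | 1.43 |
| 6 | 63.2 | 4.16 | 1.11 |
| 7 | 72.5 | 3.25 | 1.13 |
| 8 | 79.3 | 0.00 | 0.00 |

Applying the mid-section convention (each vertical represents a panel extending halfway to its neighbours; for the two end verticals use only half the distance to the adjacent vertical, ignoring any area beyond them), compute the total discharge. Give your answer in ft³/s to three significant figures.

419 ft³/s

w_2 = (18.3 − 0.0)/2 = 9.15 ft; q_2 = 1.12 × 3.70 × 9.15 = 37.92 ft³/s
w_3 = (33.2 − 12.2)/2 = 10.5 ft; q_3 = 1.32 × 5.45 × 10.5 = 75.54 ft³/s
w_4 = (50.9 − 18.3)/2 = 16.3 ft; q_4 = 1.10 × 5.56 × 16.3 = 99.69 ft³/s
w_5 = (63.2 − 33.2)/2 = 15 ft; q_5 = 1.43 × 5.88 × 15 = 126.1 ft³/s
w_6 = (72.5 − 50.9)/2 = 10.8 ft; q_6 = 1.11 × 4.16 × 10.8 = 49.87 ft³/s
w_7 = (79.3 − 63.2)/2 = 8.05 ft; q_7 = 1.13 × 3.25 × 8.05 = 29.56 ft³/s
Stations 1, 8 contribute zero (depth or velocity is 0).
Q = Σ qᵢ = 418.7 ft³/s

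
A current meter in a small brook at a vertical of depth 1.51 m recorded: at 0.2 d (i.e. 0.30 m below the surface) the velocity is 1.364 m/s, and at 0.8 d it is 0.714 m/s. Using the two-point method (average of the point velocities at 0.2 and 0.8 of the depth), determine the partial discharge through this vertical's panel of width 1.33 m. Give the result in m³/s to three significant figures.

2.09 m³/s

v̄ = (1.364 + 0.714) / 2 = 1.039 m/s
q = v̄ × d × w = 1.039 × 1.51 × 1.33 = 2.087 m³/s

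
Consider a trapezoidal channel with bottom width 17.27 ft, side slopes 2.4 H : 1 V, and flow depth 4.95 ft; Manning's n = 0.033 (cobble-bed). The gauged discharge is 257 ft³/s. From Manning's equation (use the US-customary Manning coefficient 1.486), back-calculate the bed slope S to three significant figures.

0.000312

A = (b + z·y)·y = (17.27 + 2.4×4.95)×4.95 = 144.3 ft²
P = b + 2y√(1+z²) = 17.27 + 2×4.95×√(1+2.4²) = 43.01 ft
R = A/P = 144.3/43.01 = 3.355 ft
S = (Q·n / (1.486·A·R^(2/3)))² = (257×0.033 / (1.486×144.3×2.241))² = 0.0003115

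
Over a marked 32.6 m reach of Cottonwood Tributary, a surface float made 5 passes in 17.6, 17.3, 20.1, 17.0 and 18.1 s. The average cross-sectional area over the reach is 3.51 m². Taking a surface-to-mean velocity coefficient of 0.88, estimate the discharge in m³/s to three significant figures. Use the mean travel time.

5.59 m³/s

t̄ = (17.6 + 17.3 + 20.1 + 17.0 + 18.1) / 5 = 18.02 s
v_surface = L / t̄ = 32.6 / 18.02 = 1.809 m/s
v_mean = 0.88 × 1.809 = 1.592 m/s
Q = A × v_mean = 3.51 × 1.592 = 5.588 m³/s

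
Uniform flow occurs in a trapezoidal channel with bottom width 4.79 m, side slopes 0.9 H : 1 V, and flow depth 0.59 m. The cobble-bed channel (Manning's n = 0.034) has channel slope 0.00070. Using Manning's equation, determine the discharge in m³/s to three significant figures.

A = (b + z·y)·y = (4.79 + 0.9×0.59)×0.59 = 3.139 m²
P = b + 2y√(1+z²) = 4.79 + 2×0.59×√(1+0.9²) = 6.378 m
R = A/P = 3.139/6.378 = 0.4923 m
Q = (1/n)·A·R^(2/3)·S^(1/2) = (1/0.034) × 3.139 × 0.4923^(2/3) × 0.00070^(1/2) = 1.523 m³/s

1.52 m³/s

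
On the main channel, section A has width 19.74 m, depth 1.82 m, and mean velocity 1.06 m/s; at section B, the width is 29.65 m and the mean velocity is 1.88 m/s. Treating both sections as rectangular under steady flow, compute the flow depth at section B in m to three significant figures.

0.683 m

Q = A₁V₁ = (19.74×1.82) × 1.06 = 38.08 m³/s
d₂ = Q/(b₂ V₂) = 38.08/(29.65×1.88) = 0.6832 m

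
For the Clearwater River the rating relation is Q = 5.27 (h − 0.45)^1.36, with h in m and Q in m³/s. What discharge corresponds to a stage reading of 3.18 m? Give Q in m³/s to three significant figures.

20.7 m³/s

Q = 5.27 × (3.18 − 0.45)^1.36 = 5.27 × 2.73^1.36 = 20.65 m³/s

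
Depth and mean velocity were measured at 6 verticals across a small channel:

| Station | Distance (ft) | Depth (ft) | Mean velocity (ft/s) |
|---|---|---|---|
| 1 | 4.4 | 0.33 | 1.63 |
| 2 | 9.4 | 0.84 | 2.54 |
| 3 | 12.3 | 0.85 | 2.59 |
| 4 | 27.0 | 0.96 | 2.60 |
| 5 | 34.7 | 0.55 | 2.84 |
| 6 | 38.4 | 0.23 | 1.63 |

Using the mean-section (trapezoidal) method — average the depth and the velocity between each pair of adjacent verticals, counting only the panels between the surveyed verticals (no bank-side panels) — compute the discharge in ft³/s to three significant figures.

Panel 1-2: Δb = 5 ft, d̄ = (0.33+0.84)/2 = 0.585, v̄ = (1.63+2.54)/2 = 2.085 → q = 5×0.585×2.085 = 6.099 ft³/s
Panel 2-3: Δb = 2.9 ft, d̄ = (0.84+0.85)/2 = 0.845, v̄ = (2.54+2.59)/2 = 2.565 → q = 2.9×0.845×2.565 = 6.286 ft³/s
Panel 3-4: Δb = 14.7 ft, d̄ = (0.85+0.96)/2 = 0.905, v̄ = (2.59+2.60)/2 = 2.595 → q = 14.7×0.905×2.595 = 34.52 ft³/s
Panel 4-5: Δb = 7.7 ft, d̄ = (0.96+0.55)/2 = 0.755, v̄ = (2.60+2.84)/2 = 2.72 → q = 7.7×0.755×2.72 = 15.81 ft³/s
Panel 5-6: Δb = 3.7 ft, d̄ = (0.55+0.23)/2 = 0.39, v̄ = (2.84+1.63)/2 = 2.235 → q = 3.7×0.39×2.235 = 3.225 ft³/s
Q = Σ q = 65.94 ft³/s

65.9 ft³/s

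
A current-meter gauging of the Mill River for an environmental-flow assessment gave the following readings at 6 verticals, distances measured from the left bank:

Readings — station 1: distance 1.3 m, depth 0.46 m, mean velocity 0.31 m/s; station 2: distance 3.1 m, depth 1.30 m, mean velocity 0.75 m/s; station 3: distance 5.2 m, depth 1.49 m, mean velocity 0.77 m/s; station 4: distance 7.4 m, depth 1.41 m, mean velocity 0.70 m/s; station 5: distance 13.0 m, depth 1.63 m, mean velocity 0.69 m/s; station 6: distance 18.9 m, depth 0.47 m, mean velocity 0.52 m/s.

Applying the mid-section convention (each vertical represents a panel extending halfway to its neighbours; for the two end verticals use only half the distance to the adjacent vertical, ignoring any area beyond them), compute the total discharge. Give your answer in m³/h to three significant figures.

w_1 = (3.1 − 1.3)/2 = 0.9 m; q_1 = 0.31 × 0.46 × 0.9 = 0.1283 m³/s
w_2 = (5.2 − 1.3)/2 = 1.95 m; q_2 = 0.75 × 1.30 × 1.95 = 1.901 m³/s
w_3 = (7.4 − 3.1)/2 = 2.15 m; q_3 = 0.77 × 1.49 × 2.15 = 2.467 m³/s
w_4 = (13.0 − 5.2)/2 = 3.9 m; q_4 = 0.70 × 1.41 × 3.9 = 3.849 m³/s
w_5 = (18.9 − 7.4)/2 = 5.75 m; q_5 = 0.69 × 1.63 × 5.75 = 6.467 m³/s
w_6 = (18.9 − 13.0)/2 = 2.95 m; q_6 = 0.52 × 0.47 × 2.95 = 0.7210 m³/s
Q = Σ qᵢ = 15.53 m³/s
= 15.53 × 3600 = 55920 m³/h

55900 m³/h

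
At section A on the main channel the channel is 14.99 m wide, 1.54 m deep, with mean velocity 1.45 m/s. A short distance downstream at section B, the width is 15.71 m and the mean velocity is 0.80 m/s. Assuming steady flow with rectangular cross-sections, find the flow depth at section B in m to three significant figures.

2.66 m

Q = A₁V₁ = (14.99×1.54) × 1.45 = 33.47 m³/s
d₂ = Q/(b₂ V₂) = 33.47/(15.71×0.80) = 2.663 m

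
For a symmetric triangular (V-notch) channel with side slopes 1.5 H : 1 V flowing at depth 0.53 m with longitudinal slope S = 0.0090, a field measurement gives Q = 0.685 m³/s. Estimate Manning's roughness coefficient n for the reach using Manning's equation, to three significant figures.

A = z·y² = 1.5×0.53² = 0.4214 m²
P = 2y√(1+z²) = 2×0.53×√(1+1.5²) = 1.911 m
R = A/P = 0.4214/1.911 = 0.2205 m
n = (1/Q)·A·R^(2/3)·S^(1/2) = (1/0.685) × 0.4214 × 0.3650 × 0.09487 = 0.02130

0.0213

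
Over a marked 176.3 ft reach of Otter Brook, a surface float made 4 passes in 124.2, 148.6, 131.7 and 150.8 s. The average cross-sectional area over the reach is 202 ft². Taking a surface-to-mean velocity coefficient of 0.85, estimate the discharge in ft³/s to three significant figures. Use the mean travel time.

t̄ = (124.2 + 148.6 + 131.7 + 150.8) / 4 = 138.825 s
v_surface = L / t̄ = 176.3 / 138.825 = 1.270 ft/s
v_mean = 0.85 × 1.270 = 1.079 ft/s
Q = A × v_mean = 202 × 1.079 = 218.0 ft³/s

218 ft³/s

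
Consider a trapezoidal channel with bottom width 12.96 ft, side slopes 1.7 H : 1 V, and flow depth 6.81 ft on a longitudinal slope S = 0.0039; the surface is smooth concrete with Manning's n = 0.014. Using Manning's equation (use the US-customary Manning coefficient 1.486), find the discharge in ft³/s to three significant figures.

2880 ft³/s

A = (b + z·y)·y = (12.96 + 1.7×6.81)×6.81 = 167.1 ft²
P = b + 2y√(1+z²) = 12.96 + 2×6.81×√(1+1.7²) = 39.82 ft
R = A/P = 167.1/39.82 = 4.196 ft
Q = (1.486/n)·A·R^(2/3)·S^(1/2) = (1.486/0.014) × 167.1 × 4.196^(2/3) × 0.0039^(1/2) = 2881 ft³/s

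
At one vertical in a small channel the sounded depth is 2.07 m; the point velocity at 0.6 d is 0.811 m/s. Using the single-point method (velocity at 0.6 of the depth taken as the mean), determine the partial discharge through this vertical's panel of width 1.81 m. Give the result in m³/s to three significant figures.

v̄ = v₀.₆ = 0.811 m/s
q = v̄ × d × w = 0.8110 × 2.07 × 1.81 = 3.039 m³/s

3.04 m³/s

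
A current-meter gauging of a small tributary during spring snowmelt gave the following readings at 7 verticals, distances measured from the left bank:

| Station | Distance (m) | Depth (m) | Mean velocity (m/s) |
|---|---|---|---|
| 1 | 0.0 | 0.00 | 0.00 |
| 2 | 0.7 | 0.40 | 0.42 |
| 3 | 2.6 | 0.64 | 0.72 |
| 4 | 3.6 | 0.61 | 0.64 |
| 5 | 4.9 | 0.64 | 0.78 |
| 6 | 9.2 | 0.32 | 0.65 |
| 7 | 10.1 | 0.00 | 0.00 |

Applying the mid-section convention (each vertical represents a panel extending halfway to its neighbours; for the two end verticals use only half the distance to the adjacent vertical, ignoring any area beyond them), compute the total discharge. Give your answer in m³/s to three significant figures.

3.27 m³/s

w_2 = (2.6 − 0.0)/2 = 1.3 m; q_2 = 0.42 × 0.40 × 1.3 = 0.2184 m³/s
w_3 = (3.6 − 0.7)/2 = 1.45 m; q_3 = 0.72 × 0.64 × 1.45 = 0.6682 m³/s
w_4 = (4.9 − 2.6)/2 = 1.15 m; q_4 = 0.64 × 0.61 × 1.15 = 0.4490 m³/s
w_5 = (9.2 − 3.6)/2 = 2.8 m; q_5 = 0.78 × 0.64 × 2.8 = 1.398 m³/s
w_6 = (10.1 − 4.9)/2 = 2.6 m; q_6 = 0.65 × 0.32 × 2.6 = 0.5408 m³/s
Stations 1, 7 contribute zero (depth or velocity is 0).
Q = Σ qᵢ = 3.274 m³/s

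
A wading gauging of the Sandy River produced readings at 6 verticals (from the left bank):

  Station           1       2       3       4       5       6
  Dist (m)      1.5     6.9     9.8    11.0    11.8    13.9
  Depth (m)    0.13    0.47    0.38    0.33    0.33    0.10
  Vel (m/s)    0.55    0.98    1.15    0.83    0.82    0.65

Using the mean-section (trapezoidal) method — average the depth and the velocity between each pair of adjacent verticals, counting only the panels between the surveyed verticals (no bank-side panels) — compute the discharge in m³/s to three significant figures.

3.52 m³/s

Panel 1-2: Δb = 5.4 m, d̄ = (0.13+0.47)/2 = 0.3, v̄ = (0.55+0.98)/2 = 0.765 → q = 5.4×0.3×0.765 = 1.239 m³/s
Panel 2-3: Δb = 2.9 m, d̄ = (0.47+0.38)/2 = 0.425, v̄ = (0.98+1.15)/2 = 1.065 → q = 2.9×0.425×1.065 = 1.313 m³/s
Panel 3-4: Δb = 1.2 m, d̄ = (0.38+0.33)/2 = 0.355, v̄ = (1.15+0.83)/2 = 0.99 → q = 1.2×0.355×0.99 = 0.4217 m³/s
Panel 4-5: Δb = 0.8 m, d̄ = (0.33+0.33)/2 = 0.33, v̄ = (0.83+0.82)/2 = 0.825 → q = 0.8×0.33×0.825 = 0.2178 m³/s
Panel 5-6: Δb = 2.1 m, d̄ = (0.33+0.10)/2 = 0.215, v̄ = (0.82+0.65)/2 = 0.735 → q = 2.1×0.215×0.735 = 0.3319 m³/s
Q = Σ q = 3.523 m³/s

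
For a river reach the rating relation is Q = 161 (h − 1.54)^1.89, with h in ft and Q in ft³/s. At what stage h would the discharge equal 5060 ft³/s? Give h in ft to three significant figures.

7.74 ft

h − h₀ = (Q/C)^(1/b) = (5060/161)^(1/1.89) = 6.198 ft
h = 1.54 + 6.198 = 7.738 ft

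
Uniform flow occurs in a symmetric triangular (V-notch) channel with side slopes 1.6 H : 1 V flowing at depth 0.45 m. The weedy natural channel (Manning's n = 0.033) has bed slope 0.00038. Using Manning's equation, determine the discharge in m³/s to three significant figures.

A = z·y² = 1.6×0.45² = 0.3240 m²
P = 2y√(1+z²) = 2×0.45×√(1+1.6²) = 1.698 m
R = A/P = 0.3240/1.698 = 0.1908 m
Q = (1/n)·A·R^(2/3)·S^(1/2) = (1/0.033) × 0.3240 × 0.1908^(2/3) × 0.00038^(1/2) = 0.06343 m³/s

0.0634 m³/s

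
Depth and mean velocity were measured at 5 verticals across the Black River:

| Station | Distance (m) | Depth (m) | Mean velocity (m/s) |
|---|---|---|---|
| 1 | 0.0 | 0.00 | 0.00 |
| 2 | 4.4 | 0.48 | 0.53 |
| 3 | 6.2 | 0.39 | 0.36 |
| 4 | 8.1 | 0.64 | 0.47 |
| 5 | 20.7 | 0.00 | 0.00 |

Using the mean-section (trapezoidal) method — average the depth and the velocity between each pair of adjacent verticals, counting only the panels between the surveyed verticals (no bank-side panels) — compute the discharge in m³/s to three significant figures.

Panel 1-2: Δb = 4.4 m, d̄ = (0.00+0.48)/2 = 0.24, v̄ = (0.00+0.53)/2 = 0.265 → q = 4.4×0.24×0.265 = 0.2798 m³/s
Panel 2-3: Δb = 1.8 m, d̄ = (0.48+0.39)/2 = 0.435, v̄ = (0.53+0.36)/2 = 0.445 → q = 1.8×0.435×0.445 = 0.3484 m³/s
Panel 3-4: Δb = 1.9 m, d̄ = (0.39+0.64)/2 = 0.515, v̄ = (0.36+0.47)/2 = 0.415 → q = 1.9×0.515×0.415 = 0.4061 m³/s
Panel 4-5: Δb = 12.6 m, d̄ = (0.64+0.00)/2 = 0.32, v̄ = (0.47+0.00)/2 = 0.235 → q = 12.6×0.32×0.235 = 0.9475 m³/s
Q = Σ q = 1.982 m³/s

1.98 m³/s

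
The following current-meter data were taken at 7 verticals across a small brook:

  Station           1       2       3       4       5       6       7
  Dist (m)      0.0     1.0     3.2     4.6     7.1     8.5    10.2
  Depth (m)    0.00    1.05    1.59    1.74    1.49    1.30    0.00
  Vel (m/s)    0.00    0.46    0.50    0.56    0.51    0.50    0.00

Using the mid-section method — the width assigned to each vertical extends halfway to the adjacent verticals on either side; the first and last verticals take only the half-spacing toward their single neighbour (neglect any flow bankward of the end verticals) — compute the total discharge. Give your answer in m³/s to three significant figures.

w_2 = (3.2 − 0.0)/2 = 1.6 m; q_2 = 0.46 × 1.05 × 1.6 = 0.7728 m³/s
w_3 = (4.6 − 1.0)/2 = 1.8 m; q_3 = 0.50 × 1.59 × 1.8 = 1.431 m³/s
w_4 = (7.1 − 3.2)/2 = 1.95 m; q_4 = 0.56 × 1.74 × 1.95 = 1.900 m³/s
w_5 = (8.5 − 4.6)/2 = 1.95 m; q_5 = 0.51 × 1.49 × 1.95 = 1.482 m³/s
w_6 = (10.2 − 7.1)/2 = 1.55 m; q_6 = 0.50 × 1.30 × 1.55 = 1.008 m³/s
Stations 1, 7 contribute zero (depth or velocity is 0).
Q = Σ qᵢ = 6.593 m³/s

6.59 m³/s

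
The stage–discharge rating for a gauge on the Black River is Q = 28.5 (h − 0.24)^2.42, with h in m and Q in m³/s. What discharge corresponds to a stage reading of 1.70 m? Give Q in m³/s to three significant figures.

Q = 28.5 × (1.70 − 0.24)^2.42 = 28.5 × 1.46^2.42 = 71.22 m³/s

71.2 m³/s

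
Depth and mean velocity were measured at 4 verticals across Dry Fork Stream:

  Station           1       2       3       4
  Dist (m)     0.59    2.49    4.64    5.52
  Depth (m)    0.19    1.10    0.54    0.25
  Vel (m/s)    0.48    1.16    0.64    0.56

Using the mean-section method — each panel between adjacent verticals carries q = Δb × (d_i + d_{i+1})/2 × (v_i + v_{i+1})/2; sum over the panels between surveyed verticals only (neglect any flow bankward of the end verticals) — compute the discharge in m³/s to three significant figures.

Panel 1-2: Δb = 1.9 m, d̄ = (0.19+1.10)/2 = 0.645, v̄ = (0.48+1.16)/2 = 0.82 → q = 1.9×0.645×0.82 = 1.005 m³/s
Panel 2-3: Δb = 2.15 m, d̄ = (1.10+0.54)/2 = 0.82, v̄ = (1.16+0.64)/2 = 0.9 → q = 2.15×0.82×0.9 = 1.587 m³/s
Panel 3-4: Δb = 0.88 m, d̄ = (0.54+0.25)/2 = 0.395, v̄ = (0.64+0.56)/2 = 0.6 → q = 0.88×0.395×0.6 = 0.2086 m³/s
Q = Σ q = 2.800 m³/s

2.80 m³/s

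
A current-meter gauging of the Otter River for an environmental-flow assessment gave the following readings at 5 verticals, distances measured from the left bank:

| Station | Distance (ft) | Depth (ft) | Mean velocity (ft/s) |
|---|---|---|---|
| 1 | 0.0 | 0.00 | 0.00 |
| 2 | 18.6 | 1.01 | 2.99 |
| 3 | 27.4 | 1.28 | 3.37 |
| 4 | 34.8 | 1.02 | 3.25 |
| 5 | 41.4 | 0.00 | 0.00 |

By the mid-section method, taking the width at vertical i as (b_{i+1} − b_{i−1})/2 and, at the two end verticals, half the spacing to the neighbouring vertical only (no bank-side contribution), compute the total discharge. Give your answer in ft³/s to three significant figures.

99.5 ft³/s

w_2 = (27.4 − 0.0)/2 = 13.7 ft; q_2 = 2.99 × 1.01 × 13.7 = 41.37 ft³/s
w_3 = (34.8 − 18.6)/2 = 8.1 ft; q_3 = 3.37 × 1.28 × 8.1 = 34.94 ft³/s
w_4 = (41.4 − 27.4)/2 = 7 ft; q_4 = 3.25 × 1.02 × 7 = 23.21 ft³/s
Stations 1, 5 contribute zero (depth or velocity is 0).
Q = Σ qᵢ = 99.52 ft³/s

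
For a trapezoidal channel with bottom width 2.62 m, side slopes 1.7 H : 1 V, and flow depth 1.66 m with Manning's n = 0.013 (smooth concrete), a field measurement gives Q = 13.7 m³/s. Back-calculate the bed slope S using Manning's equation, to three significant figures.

A = (b + z·y)·y = (2.62 + 1.7×1.66)×1.66 = 9.034 m²
P = b + 2y√(1+z²) = 2.62 + 2×1.66×√(1+1.7²) = 9.168 m
R = A/P = 9.034/9.168 = 0.9853 m
S = (Q·n / (1·A·R^(2/3)))² = (13.7×0.013 / (1×9.034×0.9902))² = 0.0003964

0.000396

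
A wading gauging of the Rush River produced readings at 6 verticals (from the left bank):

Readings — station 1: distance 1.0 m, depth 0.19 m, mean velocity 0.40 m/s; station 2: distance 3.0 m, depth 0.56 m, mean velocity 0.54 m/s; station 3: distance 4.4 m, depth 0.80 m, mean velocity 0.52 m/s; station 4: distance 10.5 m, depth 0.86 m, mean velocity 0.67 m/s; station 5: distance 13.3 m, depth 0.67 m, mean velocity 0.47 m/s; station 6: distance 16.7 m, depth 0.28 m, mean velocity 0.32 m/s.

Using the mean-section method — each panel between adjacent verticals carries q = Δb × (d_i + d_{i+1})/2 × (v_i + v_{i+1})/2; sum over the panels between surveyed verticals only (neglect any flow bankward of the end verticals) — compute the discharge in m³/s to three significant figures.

Panel 1-2: Δb = 2 m, d̄ = (0.19+0.56)/2 = 0.375, v̄ = (0.40+0.54)/2 = 0.47 → q = 2×0.375×0.47 = 0.3525 m³/s
Panel 2-3: Δb = 1.4 m, d̄ = (0.56+0.80)/2 = 0.68, v̄ = (0.54+0.52)/2 = 0.53 → q = 1.4×0.68×0.53 = 0.5046 m³/s
Panel 3-4: Δb = 6.1 m, d̄ = (0.80+0.86)/2 = 0.83, v̄ = (0.52+0.67)/2 = 0.595 → q = 6.1×0.83×0.595 = 3.012 m³/s
Panel 4-5: Δb = 2.8 m, d̄ = (0.86+0.67)/2 = 0.765, v̄ = (0.67+0.47)/2 = 0.57 → q = 2.8×0.765×0.57 = 1.221 m³/s
Panel 5-6: Δb = 3.4 m, d̄ = (0.67+0.28)/2 = 0.475, v̄ = (0.47+0.32)/2 = 0.395 → q = 3.4×0.475×0.395 = 0.6379 m³/s
Q = Σ q = 5.728 m³/s

5.73 m³/s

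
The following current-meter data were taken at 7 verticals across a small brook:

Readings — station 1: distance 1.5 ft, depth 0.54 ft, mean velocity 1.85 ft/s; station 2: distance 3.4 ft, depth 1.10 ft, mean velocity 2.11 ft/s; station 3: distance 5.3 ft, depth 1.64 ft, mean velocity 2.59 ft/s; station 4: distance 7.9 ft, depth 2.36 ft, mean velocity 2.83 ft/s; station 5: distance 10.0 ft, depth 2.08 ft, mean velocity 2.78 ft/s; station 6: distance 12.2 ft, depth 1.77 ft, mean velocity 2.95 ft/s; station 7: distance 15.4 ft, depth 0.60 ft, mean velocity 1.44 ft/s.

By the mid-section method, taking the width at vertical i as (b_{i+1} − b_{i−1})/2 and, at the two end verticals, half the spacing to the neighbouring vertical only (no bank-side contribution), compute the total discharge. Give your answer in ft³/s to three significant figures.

58.5 ft³/s

w_1 = (3.4 − 1.5)/2 = 0.95 ft; q_1 = 1.85 × 0.54 × 0.95 = 0.9491 ft³/s
w_2 = (5.3 − 1.5)/2 = 1.9 ft; q_2 = 2.11 × 1.10 × 1.9 = 4.410 ft³/s
w_3 = (7.9 − 3.4)/2 = 2.25 ft; q_3 = 2.59 × 1.64 × 2.25 = 9.557 ft³/s
w_4 = (10.0 − 5.3)/2 = 2.35 ft; q_4 = 2.83 × 2.36 × 2.35 = 15.70 ft³/s
w_5 = (12.2 − 7.9)/2 = 2.15 ft; q_5 = 2.78 × 2.08 × 2.15 = 12.43 ft³/s
w_6 = (15.4 − 10.0)/2 = 2.7 ft; q_6 = 2.95 × 1.77 × 2.7 = 14.10 ft³/s
w_7 = (15.4 − 12.2)/2 = 1.6 ft; q_7 = 1.44 × 0.60 × 1.6 = 1.382 ft³/s
Q = Σ qᵢ = 58.52 ft³/s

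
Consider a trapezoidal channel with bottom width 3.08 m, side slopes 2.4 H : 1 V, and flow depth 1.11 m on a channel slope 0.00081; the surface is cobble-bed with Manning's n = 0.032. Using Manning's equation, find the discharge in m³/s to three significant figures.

A = (b + z·y)·y = (3.08 + 2.4×1.11)×1.11 = 6.376 m²
P = b + 2y√(1+z²) = 3.08 + 2×1.11×√(1+2.4²) = 8.852 m
R = A/P = 6.376/8.852 = 0.7203 m
Q = (1/n)·A·R^(2/3)·S^(1/2) = (1/0.032) × 6.376 × 0.7203^(2/3) × 0.00081^(1/2) = 4.556 m³/s

4.56 m³/s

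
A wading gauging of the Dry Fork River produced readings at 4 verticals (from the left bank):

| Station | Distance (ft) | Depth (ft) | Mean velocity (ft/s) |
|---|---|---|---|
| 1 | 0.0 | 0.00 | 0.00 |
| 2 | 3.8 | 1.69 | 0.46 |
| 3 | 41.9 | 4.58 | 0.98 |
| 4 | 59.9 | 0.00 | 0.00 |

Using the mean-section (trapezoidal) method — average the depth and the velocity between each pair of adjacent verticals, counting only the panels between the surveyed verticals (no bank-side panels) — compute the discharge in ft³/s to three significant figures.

Panel 1-2: Δb = 3.8 ft, d̄ = (0.00+1.69)/2 = 0.845, v̄ = (0.00+0.46)/2 = 0.23 → q = 3.8×0.845×0.23 = 0.7385 ft³/s
Panel 2-3: Δb = 38.1 ft, d̄ = (1.69+4.58)/2 = 3.135, v̄ = (0.46+0.98)/2 = 0.72 → q = 38.1×3.135×0.72 = 86.00 ft³/s
Panel 3-4: Δb = 18 ft, d̄ = (4.58+0.00)/2 = 2.29, v̄ = (0.98+0.00)/2 = 0.49 → q = 18×2.29×0.49 = 20.20 ft³/s
Q = Σ q = 106.9 ft³/s

107 ft³/s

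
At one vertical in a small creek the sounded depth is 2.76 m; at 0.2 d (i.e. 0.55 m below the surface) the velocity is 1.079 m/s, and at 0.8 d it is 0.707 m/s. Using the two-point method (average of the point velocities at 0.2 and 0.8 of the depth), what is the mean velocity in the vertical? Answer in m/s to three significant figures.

v̄ = (1.079 + 0.707) / 2 = 0.8930 m/s

0.893 m/s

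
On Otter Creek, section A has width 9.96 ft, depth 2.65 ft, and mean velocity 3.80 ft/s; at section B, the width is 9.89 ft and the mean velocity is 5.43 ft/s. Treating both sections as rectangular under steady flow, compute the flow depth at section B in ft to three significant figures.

1.87 ft

Q = A₁V₁ = (9.96×2.65) × 3.80 = 100.3 ft³/s
d₂ = Q/(b₂ V₂) = 100.3/(9.89×5.43) = 1.868 ft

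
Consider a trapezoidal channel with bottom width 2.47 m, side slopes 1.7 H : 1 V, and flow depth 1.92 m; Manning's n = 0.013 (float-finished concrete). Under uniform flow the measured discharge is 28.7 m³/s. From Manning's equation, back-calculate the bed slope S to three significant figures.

0.00102

A = (b + z·y)·y = (2.47 + 1.7×1.92)×1.92 = 11.01 m²
P = b + 2y√(1+z²) = 2.47 + 2×1.92×√(1+1.7²) = 10.04 m
R = A/P = 11.01/10.04 = 1.096 m
S = (Q·n / (1·A·R^(2/3)))² = (28.7×0.013 / (1×11.01×1.063))² = 0.001016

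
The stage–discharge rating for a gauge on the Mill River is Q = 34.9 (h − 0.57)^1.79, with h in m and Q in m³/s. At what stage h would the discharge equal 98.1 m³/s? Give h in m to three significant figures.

h − h₀ = (Q/C)^(1/b) = (98.1/34.9)^(1/1.79) = 1.781 m
h = 0.57 + 1.781 = 2.351 m

2.35 m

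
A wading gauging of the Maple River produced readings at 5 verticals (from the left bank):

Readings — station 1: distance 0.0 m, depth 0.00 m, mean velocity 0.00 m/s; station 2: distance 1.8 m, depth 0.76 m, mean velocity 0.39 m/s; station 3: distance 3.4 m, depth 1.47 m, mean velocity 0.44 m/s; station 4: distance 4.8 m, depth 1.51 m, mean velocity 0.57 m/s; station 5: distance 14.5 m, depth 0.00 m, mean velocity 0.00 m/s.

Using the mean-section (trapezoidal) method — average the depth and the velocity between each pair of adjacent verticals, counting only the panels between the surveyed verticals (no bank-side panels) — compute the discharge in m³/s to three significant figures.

4.01 m³/s

Panel 1-2: Δb = 1.8 m, d̄ = (0.00+0.76)/2 = 0.38, v̄ = (0.00+0.39)/2 = 0.195 → q = 1.8×0.38×0.195 = 0.1334 m³/s
Panel 2-3: Δb = 1.6 m, d̄ = (0.76+1.47)/2 = 1.115, v̄ = (0.39+0.44)/2 = 0.415 → q = 1.6×1.115×0.415 = 0.7404 m³/s
Panel 3-4: Δb = 1.4 m, d̄ = (1.47+1.51)/2 = 1.49, v̄ = (0.44+0.57)/2 = 0.505 → q = 1.4×1.49×0.505 = 1.053 m³/s
Panel 4-5: Δb = 9.7 m, d̄ = (1.51+0.00)/2 = 0.755, v̄ = (0.57+0.00)/2 = 0.285 → q = 9.7×0.755×0.285 = 2.087 m³/s
Q = Σ q = 4.014 m³/s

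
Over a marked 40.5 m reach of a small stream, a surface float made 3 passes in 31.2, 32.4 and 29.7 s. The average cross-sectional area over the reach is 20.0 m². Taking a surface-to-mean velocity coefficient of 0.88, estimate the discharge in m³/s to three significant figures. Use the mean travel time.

22.9 m³/s

t̄ = (31.2 + 32.4 + 29.7) / 3 = 31.1 s
v_surface = L / t̄ = 40.5 / 31.1 = 1.302 m/s
v_mean = 0.88 × 1.302 = 1.146 m/s
Q = A × v_mean = 20.0 × 1.146 = 22.92 m³/s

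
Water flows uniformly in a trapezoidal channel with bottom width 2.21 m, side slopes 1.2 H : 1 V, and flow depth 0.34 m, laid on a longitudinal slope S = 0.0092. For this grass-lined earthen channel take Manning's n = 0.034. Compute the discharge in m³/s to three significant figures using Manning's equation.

A = (b + z·y)·y = (2.21 + 1.2×0.34)×0.34 = 0.8901 m²
P = b + 2y√(1+z²) = 2.21 + 2×0.34×√(1+1.2²) = 3.272 m
R = A/P = 0.8901/3.272 = 0.2720 m
Q = (1/n)·A·R^(2/3)·S^(1/2) = (1/0.034) × 0.8901 × 0.2720^(2/3) × 0.0092^(1/2) = 1.054 m³/s

1.05 m³/s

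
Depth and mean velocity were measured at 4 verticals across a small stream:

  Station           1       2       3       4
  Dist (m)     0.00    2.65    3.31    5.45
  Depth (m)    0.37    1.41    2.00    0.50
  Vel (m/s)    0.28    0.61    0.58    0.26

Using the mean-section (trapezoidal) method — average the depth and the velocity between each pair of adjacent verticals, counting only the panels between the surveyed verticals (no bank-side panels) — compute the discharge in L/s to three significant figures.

Panel 1-2: Δb = 2.65 m, d̄ = (0.37+1.41)/2 = 0.89, v̄ = (0.28+0.61)/2 = 0.445 → q = 2.65×0.89×0.445 = 1.050 m³/s
Panel 2-3: Δb = 0.66 m, d̄ = (1.41+2.00)/2 = 1.705, v̄ = (0.61+0.58)/2 = 0.595 → q = 0.66×1.705×0.595 = 0.6696 m³/s
Panel 3-4: Δb = 2.14 m, d̄ = (2.00+0.50)/2 = 1.25, v̄ = (0.58+0.26)/2 = 0.42 → q = 2.14×1.25×0.42 = 1.124 m³/s
Q = Σ q = 2.843 m³/s
= 2.843 × 1000 = 2843 L/s

2840 L/s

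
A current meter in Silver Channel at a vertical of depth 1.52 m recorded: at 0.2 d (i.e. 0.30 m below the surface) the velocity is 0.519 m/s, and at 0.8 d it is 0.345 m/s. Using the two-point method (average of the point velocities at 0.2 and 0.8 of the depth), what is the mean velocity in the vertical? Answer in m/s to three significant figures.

v̄ = (0.519 + 0.345) / 2 = 0.4320 m/s

0.432 m/s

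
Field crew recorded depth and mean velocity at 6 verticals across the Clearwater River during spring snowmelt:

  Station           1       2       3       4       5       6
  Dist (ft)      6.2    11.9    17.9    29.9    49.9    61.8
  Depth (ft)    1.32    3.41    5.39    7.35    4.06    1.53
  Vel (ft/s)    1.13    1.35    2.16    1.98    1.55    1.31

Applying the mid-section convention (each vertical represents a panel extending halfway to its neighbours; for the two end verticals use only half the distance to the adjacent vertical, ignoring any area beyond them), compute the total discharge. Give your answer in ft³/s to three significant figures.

481 ft³/s

w_1 = (11.9 − 6.2)/2 = 2.85 ft; q_1 = 1.13 × 1.32 × 2.85 = 4.251 ft³/s
w_2 = (17.9 − 6.2)/2 = 5.85 ft; q_2 = 1.35 × 3.41 × 5.85 = 26.93 ft³/s
w_3 = (29.9 − 11.9)/2 = 9 ft; q_3 = 2.16 × 5.39 × 9 = 104.8 ft³/s
w_4 = (49.9 − 17.9)/2 = 16 ft; q_4 = 1.98 × 7.35 × 16 = 232.8 ft³/s
w_5 = (61.8 − 29.9)/2 = 15.95 ft; q_5 = 1.55 × 4.06 × 15.95 = 100.4 ft³/s
w_6 = (61.8 − 49.9)/2 = 5.95 ft; q_6 = 1.31 × 1.53 × 5.95 = 11.93 ft³/s
Q = Σ qᵢ = 481.1 ft³/s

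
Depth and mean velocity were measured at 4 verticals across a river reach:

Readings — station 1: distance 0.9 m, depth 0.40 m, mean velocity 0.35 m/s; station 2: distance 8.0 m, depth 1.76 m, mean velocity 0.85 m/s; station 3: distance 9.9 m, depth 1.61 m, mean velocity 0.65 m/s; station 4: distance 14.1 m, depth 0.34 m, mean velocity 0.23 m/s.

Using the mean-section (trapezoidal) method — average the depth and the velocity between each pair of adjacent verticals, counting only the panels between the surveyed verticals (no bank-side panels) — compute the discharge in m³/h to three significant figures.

Panel 1-2: Δb = 7.1 m, d̄ = (0.40+1.76)/2 = 1.08, v̄ = (0.35+0.85)/2 = 0.6 → q = 7.1×1.08×0.6 = 4.601 m³/s
Panel 2-3: Δb = 1.9 m, d̄ = (1.76+1.61)/2 = 1.685, v̄ = (0.85+0.65)/2 = 0.75 → q = 1.9×1.685×0.75 = 2.401 m³/s
Panel 3-4: Δb = 4.2 m, d̄ = (1.61+0.34)/2 = 0.975, v̄ = (0.65+0.23)/2 = 0.44 → q = 4.2×0.975×0.44 = 1.802 m³/s
Q = Σ q = 8.804 m³/s
= 8.804 × 3600 = 31690 m³/h

31700 m³/h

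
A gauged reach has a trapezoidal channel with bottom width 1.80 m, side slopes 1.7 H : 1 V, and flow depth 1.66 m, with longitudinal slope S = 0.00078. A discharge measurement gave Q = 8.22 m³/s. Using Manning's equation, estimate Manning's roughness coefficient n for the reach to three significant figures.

0.0246

A = (b + z·y)·y = (1.80 + 1.7×1.66)×1.66 = 7.673 m²
P = b + 2y√(1+z²) = 1.80 + 2×1.66×√(1+1.7²) = 8.348 m
R = A/P = 7.673/8.348 = 0.9191 m
n = (1/Q)·A·R^(2/3)·S^(1/2) = (1/8.22) × 7.673 × 0.9453 × 0.02793 = 0.02464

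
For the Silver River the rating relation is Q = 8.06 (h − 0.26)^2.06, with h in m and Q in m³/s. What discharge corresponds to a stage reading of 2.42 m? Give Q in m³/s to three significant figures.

39.4 m³/s

Q = 8.06 × (2.42 − 0.26)^2.06 = 8.06 × 2.16^2.06 = 39.38 m³/s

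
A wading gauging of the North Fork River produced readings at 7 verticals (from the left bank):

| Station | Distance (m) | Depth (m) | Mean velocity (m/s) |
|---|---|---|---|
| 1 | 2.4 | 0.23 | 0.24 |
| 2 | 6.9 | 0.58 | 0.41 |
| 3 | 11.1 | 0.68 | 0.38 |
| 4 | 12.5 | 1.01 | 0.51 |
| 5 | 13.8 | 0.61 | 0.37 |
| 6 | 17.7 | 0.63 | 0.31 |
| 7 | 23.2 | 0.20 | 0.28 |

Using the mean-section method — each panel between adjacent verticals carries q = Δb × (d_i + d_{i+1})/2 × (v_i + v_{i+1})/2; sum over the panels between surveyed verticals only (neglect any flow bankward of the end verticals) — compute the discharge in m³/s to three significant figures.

4.12 m³/s

Panel 1-2: Δb = 4.5 m, d̄ = (0.23+0.58)/2 = 0.405, v̄ = (0.24+0.41)/2 = 0.325 → q = 4.5×0.405×0.325 = 0.5923 m³/s
Panel 2-3: Δb = 4.2 m, d̄ = (0.58+0.68)/2 = 0.63, v̄ = (0.41+0.38)/2 = 0.395 → q = 4.2×0.63×0.395 = 1.045 m³/s
Panel 3-4: Δb = 1.4 m, d̄ = (0.68+1.01)/2 = 0.845, v̄ = (0.38+0.51)/2 = 0.445 → q = 1.4×0.845×0.445 = 0.5264 m³/s
Panel 4-5: Δb = 1.3 m, d̄ = (1.01+0.61)/2 = 0.81, v̄ = (0.51+0.37)/2 = 0.44 → q = 1.3×0.81×0.44 = 0.4633 m³/s
Panel 5-6: Δb = 3.9 m, d̄ = (0.61+0.63)/2 = 0.62, v̄ = (0.37+0.31)/2 = 0.34 → q = 3.9×0.62×0.34 = 0.8221 m³/s
Panel 6-7: Δb = 5.5 m, d̄ = (0.63+0.20)/2 = 0.415, v̄ = (0.31+0.28)/2 = 0.295 → q = 5.5×0.415×0.295 = 0.6733 m³/s
Q = Σ q = 4.123 m³/s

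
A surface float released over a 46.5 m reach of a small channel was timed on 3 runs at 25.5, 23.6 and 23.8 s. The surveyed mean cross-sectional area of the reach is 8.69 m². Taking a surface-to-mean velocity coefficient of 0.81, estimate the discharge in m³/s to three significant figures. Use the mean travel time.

13.5 m³/s

t̄ = (25.5 + 23.6 + 23.8) / 3 = 24.3 s
v_surface = L / t̄ = 46.5 / 24.3 = 1.914 m/s
v_mean = 0.81 × 1.914 = 1.550 m/s
Q = A × v_mean = 8.69 × 1.550 = 13.47 m³/s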